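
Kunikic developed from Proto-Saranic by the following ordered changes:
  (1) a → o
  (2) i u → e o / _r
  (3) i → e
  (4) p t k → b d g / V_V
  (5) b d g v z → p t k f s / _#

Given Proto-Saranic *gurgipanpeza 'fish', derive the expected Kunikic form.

Kunikic: start from *gurgipanpeza.
  rule 1 (vowel merger): gurgipanpeza → gurgiponpezo
  rule 2 (pre-rhotic lowering): gurgiponpezo → gorgiponpezo
  rule 3 (vowel merger): gorgiponpezo → gorgeponpezo
  rule 4 (intervocalic voicing): gorgeponpezo → gorgebonpezo
  rule 5: no change — gorgebonpezo
  ⇒ Kunikic gorgebonpezo

gorgebonpezo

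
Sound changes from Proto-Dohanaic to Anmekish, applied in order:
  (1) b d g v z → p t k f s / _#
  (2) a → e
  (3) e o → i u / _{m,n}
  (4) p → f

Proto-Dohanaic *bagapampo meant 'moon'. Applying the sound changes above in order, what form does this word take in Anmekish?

Anmekish: start from *bagapampo.
  rule 1: no change — bagapampo
  rule 2 (vowel merger): bagapampo → begepempo
  rule 3 (pre-nasal raising): begepempo → begepimpo
  rule 4 (unconditioned shift): begepimpo → begefimfo
  ⇒ Anmekish begefimfo

begefimfo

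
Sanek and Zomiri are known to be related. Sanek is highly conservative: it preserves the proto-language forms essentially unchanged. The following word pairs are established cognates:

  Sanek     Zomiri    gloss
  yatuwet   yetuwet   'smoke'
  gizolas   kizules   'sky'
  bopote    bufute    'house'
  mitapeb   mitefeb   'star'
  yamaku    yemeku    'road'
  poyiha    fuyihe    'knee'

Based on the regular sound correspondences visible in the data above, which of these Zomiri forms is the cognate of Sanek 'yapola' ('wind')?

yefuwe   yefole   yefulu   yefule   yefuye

yefule

mitapeb ~ mitefeb — Sanek a corresponds to Zomiri e after a consonant, before a labial obstruent.
bopote ~ bufute — Sanek p corresponds to Zomiri f between vowels (before a back vowel).
gizolas ~ kizules, bopote ~ bufute — Sanek o corresponds to Zomiri u after a consonant, before a consonant other than r, m, n, p, b, f, v.
poyiha ~ fuyihe — Sanek a corresponds to Zomiri e word-finally.
Applying these to Sanek 'yapola':
  yapola → yepola   (a→e after a consonant, before a labial obstruent)
  yepola → yefola   (p→f between vowels (before a back vowel))
  yefola → yefula   (o→u after a consonant, before a consonant other than r, m, n, p, b, f, v)
  yefula → yefule   (a→e word-finally)
So the Zomiri cognate is 'yefule'.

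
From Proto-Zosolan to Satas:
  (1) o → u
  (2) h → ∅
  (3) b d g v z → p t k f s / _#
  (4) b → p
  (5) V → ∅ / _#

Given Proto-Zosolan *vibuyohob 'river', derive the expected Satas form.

Satas: *vibuyohob
  vibuyohob → vibuyuhub   [vowel merger]
  vibuyuhub → vibuyuub   [h-loss]
  vibuyuub → vibuyuup   [final devoicing]
  vibuyuup → vipuyuup   [unconditioned shift]
  vipuyuup (rule 5 does not apply)
  giving Satas vipuyuup.

vipuyuup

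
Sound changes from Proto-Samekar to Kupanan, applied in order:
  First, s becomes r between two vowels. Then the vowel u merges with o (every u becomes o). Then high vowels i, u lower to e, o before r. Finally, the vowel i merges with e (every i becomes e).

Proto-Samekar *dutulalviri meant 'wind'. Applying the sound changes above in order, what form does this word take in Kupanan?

dotolalvere

Kupanan: *dutulalviri > dotolalviri > dotolalveri > dotolalvere  (by vowel merger, pre-rhotic lowering, vowel merger)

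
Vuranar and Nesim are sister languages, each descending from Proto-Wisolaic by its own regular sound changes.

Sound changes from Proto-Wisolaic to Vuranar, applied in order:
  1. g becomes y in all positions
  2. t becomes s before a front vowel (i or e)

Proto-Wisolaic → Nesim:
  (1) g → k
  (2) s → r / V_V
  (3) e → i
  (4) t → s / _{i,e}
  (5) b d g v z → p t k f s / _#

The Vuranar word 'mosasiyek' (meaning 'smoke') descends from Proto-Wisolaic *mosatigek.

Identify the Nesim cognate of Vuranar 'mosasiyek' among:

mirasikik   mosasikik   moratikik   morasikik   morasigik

Nesim: start from *mosatigek.
  rule 1 (unconditioned shift): mosatigek → mosatikek
  rule 2 (rhotacism): mosatikek → moratikek
  rule 3 (vowel merger): moratikek → moratikik
  rule 4 (palatalisation): moratikik → morasikik
  rule 5: no change — morasikik
  ⇒ Nesim morasikik

morasikik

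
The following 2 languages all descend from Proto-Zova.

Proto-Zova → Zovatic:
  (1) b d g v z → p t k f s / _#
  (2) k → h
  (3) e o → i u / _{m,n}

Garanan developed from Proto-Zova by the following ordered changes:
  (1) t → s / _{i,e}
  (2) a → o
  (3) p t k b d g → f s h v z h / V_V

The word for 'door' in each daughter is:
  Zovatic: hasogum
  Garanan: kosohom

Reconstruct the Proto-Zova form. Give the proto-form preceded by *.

*kasogom

Position 1: Zovatic has h, Garanan has k. Garanan preserves k here (none of its changes turn any other segment into k), so the proto-segment is *k.
Position 5: Zovatic has g, Garanan has h. Zovatic preserves g here (none of its changes turn any other segment into g), so the proto-segment is *g.
Position 6: Zovatic has u, Garanan has o. Taking the neighbouring segments as reconstructed: Zovatic u could go back to *o or *u; Garanan o could go back to *a or *o — the one source consistent with every daughter is *o.
This points to *kasogom. Verify forward in each daughter:
Zovatic: *kasogom
  kasogom (rule 1 does not apply)
  kasogom → hasogom   [unconditioned shift]
  hasogom → hasogum   [pre-nasal raising]
  giving Zovatic hasogum.
Garanan: *kasogom
  kasogom (rule 1 does not apply)
  kasogom → kosogom   [vowel merger]
  kosogom → kosohom   [intervocalic lenition]
  giving Garanan kosohom.
*kasogom is the unique common source.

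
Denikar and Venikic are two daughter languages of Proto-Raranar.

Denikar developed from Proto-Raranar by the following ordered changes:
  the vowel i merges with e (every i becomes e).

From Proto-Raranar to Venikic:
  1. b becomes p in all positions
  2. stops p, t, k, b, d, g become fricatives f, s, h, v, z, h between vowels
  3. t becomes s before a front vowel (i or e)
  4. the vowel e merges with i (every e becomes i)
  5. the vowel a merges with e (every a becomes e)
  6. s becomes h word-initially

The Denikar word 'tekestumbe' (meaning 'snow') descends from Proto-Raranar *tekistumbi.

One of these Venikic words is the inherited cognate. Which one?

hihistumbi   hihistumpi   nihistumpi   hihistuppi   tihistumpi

Venikic: start from *tekistumbi.
  rule 1 (unconditioned shift): tekistumbi → tekistumpi
  rule 2 (intervocalic lenition): tekistumpi → tehistumpi
  rule 3 (palatalisation): tehistumpi → sehistumpi
  rule 4 (vowel merger): sehistumpi → sihistumpi
  rule 5: no change — sihistumpi
  rule 6 (debuccalisation): sihistumpi → hihistumpi
  ⇒ Venikic hihistumpi
The other candidates each miss or misapply at least one Venikic change.

hihistumpi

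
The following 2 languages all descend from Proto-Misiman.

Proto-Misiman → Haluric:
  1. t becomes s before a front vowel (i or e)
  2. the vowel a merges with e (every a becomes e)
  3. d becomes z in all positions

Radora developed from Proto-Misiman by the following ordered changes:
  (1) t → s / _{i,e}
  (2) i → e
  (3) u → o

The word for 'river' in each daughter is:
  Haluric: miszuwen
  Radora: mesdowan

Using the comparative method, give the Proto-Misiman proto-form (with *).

*misduwan

Position 5: Haluric has u, Radora has o. Haluric preserves u here (none of its changes turn any other segment into u), so the proto-segment is *u.
Position 2: Haluric has i, Radora has e. Haluric preserves i here (none of its changes turn any other segment into i), so the proto-segment is *i.
Verify the candidate proto-form against each daughter:
Haluric: *misduwan
  misduwan (rule 1 does not apply)
  misduwan → misduwen   [vowel merger]
  misduwen → miszuwen   [unconditioned shift]
  giving Haluric miszuwen.
Radora: start from *misduwan.
  rule 1: no change — misduwan
  rule 2 (vowel merger): misduwan → mesduwan
  rule 3 (vowel merger): mesduwan → mesdowan
  ⇒ Radora mesdowan
*misduwan is the unique common source.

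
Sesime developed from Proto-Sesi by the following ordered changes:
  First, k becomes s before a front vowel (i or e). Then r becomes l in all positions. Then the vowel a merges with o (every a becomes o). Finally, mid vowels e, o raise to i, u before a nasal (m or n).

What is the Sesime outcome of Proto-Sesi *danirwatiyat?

Sesime: start from *danirwatiyat.
  rule 1: no change — danirwatiyat
  rule 2 (unconditioned shift): danirwatiyat → danilwatiyat
  rule 3 (vowel merger): danilwatiyat → donilwotiyot
  rule 4 (pre-nasal raising): donilwotiyot → dunilwotiyot
  ⇒ Sesime dunilwotiyot

dunilwotiyot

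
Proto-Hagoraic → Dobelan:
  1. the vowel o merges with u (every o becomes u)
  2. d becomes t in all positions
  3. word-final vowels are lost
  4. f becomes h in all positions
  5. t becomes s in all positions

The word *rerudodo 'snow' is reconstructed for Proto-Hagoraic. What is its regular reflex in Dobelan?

Dobelan: *rerudodo > rerududu > rerututu > rerutut > rerusus  (by vowel merger, unconditioned shift, apocope, unconditioned shift)

rerusus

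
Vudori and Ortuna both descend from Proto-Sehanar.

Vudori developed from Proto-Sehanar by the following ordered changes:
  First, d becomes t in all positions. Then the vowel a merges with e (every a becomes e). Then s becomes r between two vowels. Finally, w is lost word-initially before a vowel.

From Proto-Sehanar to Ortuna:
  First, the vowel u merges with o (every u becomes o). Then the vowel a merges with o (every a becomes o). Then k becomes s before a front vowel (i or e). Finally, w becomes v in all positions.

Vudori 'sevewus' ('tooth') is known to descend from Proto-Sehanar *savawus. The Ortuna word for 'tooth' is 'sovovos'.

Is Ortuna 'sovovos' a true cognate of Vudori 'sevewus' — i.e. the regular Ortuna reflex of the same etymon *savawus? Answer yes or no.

yes

Derive the expected Ortuna reflex of *savawus:
Ortuna: start from *savawus.
  rule 1 (vowel merger): savawus → savawos
  rule 2 (vowel merger): savawos → sovowos
  rule 3: no change — sovowos
  rule 4 (unconditioned shift): sovowos → sovovos
  ⇒ Ortuna sovovos
Ortuna 'sovovos' matches the regular reflex exactly, so the pair is cognate.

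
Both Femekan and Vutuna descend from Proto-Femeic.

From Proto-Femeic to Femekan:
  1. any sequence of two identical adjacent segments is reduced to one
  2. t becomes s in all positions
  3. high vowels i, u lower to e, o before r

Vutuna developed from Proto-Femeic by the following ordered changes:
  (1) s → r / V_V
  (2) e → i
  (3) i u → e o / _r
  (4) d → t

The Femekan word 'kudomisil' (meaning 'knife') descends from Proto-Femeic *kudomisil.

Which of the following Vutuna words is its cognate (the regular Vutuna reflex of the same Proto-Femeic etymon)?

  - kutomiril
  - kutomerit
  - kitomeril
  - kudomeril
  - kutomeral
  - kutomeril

Vutuna: *kudomisil > kudomiril > kudomeril > kutomeril  (by rhotacism, pre-rhotic lowering, unconditioned shift)
Only 'kutomeril' matches the regular Vutuna development of *kudomisil.

kutomeril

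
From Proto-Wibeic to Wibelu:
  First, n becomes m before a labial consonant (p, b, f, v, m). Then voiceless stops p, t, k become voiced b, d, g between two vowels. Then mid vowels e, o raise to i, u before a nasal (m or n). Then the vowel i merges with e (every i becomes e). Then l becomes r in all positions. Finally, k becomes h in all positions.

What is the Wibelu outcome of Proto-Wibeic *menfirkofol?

Wibelu: *menfirkofol
  menfirkofol → memfirkofol   [nasal place assimilation]
  memfirkofol (rule 2 does not apply)
  memfirkofol → mimfirkofol   [pre-nasal raising]
  mimfirkofol → memferkofol   [vowel merger]
  memferkofol → memferkofor   [unconditioned shift]
  memferkofor → memferhofor   [unconditioned shift]
  giving Wibelu memferhofor.

memferhofor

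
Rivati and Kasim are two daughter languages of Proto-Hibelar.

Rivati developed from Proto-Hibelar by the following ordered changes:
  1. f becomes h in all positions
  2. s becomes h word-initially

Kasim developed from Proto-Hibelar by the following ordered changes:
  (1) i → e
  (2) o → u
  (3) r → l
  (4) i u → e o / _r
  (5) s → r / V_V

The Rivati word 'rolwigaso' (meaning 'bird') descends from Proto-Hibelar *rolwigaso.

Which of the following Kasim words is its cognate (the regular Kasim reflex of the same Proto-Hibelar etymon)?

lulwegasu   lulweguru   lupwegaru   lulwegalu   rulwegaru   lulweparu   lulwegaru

Kasim: start from *rolwigaso.
  rule 1 (vowel merger): rolwigaso → rolwegaso
  rule 2 (vowel merger): rolwegaso → rulwegasu
  rule 3 (unconditioned shift): rulwegasu → lulwegasu
  rule 4: no change — lulwegasu
  rule 5 (rhotacism): lulwegasu → lulwegaru
  ⇒ Kasim lulwegaru
The other candidates each miss or misapply at least one Kasim change.

lulwegaru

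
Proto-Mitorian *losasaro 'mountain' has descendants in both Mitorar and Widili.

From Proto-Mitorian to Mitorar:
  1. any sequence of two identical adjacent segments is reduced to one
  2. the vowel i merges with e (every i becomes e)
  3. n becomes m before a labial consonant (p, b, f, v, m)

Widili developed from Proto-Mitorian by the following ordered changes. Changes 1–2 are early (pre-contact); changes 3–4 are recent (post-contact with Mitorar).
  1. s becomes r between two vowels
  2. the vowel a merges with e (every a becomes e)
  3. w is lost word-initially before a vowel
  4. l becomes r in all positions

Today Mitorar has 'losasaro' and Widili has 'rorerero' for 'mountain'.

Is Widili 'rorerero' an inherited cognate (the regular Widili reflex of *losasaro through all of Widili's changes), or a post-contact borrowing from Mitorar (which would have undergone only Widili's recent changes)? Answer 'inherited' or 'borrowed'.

If inherited, *losasaro would pass through all of Widili's changes:
Widili: start from *losasaro.
  rule 1 (rhotacism): losasaro → lorararo
  rule 2 (vowel merger): lorararo → lorerero
  rule 3: no change — lorerero
  rule 4 (unconditioned shift): lorerero → rorerero
  ⇒ Widili rorerero
If borrowed from Mitorar 'losasaro' after the early changes, it would undergo only the recent ones:
  rule 3 (glide loss): no change (losasaro)
  rule 4 (unconditioned shift): losasaro → rosasaro
  ⇒ as a loan: rosasaro
Widili 'rorerero' matches the inherited outcome exactly, so it is an inherited cognate, not a loan.

inherited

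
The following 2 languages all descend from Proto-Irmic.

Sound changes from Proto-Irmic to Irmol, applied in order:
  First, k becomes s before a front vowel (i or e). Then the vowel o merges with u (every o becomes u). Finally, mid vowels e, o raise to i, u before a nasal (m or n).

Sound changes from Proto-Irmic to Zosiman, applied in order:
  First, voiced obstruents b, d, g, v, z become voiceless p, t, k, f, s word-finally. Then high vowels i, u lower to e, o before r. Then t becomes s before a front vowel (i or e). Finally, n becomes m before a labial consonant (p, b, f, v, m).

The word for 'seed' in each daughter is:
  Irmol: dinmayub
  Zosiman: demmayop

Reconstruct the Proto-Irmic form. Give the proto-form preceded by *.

*denmayob

Position 8: Irmol has b, Zosiman has p. Irmol preserves b here (none of its changes turn any other segment into b), so the proto-segment is *b.
Position 2: Irmol has i, Zosiman has e. Taking the neighbouring segments as reconstructed: Irmol i could go back to *e or *i; Zosiman e can only go back to *e — the one source consistent with every daughter is *e.
Position 3: Irmol has n, Zosiman has m. Irmol preserves n here (none of its changes turn any other segment into n), so the proto-segment is *n.
Continuing position by position gives *denmayob; check it forward:
Irmol: *denmayob
  denmayob (rule 1 does not apply)
  denmayob → denmayub   [vowel merger]
  denmayub → dinmayub   [pre-nasal raising]
  giving Irmol dinmayub.
Zosiman: *denmayob
  denmayob → denmayop   [final devoicing]
  denmayop (rule 2 does not apply)
  denmayop (rule 3 does not apply)
  denmayop → demmayop   [nasal place assimilation]
  giving Zosiman demmayop.
Only *denmayob yields all of Irmol dinmayub, Zosiman demmayop.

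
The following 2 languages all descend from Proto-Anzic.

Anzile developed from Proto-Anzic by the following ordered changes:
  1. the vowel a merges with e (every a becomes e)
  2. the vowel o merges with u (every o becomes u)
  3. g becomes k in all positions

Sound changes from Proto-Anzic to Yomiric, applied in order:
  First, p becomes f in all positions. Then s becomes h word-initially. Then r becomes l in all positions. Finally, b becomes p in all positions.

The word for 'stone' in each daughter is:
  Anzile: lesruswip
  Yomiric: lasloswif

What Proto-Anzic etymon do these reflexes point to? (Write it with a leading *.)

*lasroswip

Position 9: Anzile has p, Yomiric has f. Anzile preserves p here (none of its changes turn any other segment into p), so the proto-segment is *p.
Position 2: Anzile has e, Yomiric has a. Yomiric preserves a here (none of its changes turn any other segment into a), so the proto-segment is *a.
Position 4: Anzile has r, Yomiric has l. Anzile preserves r here (none of its changes turn any other segment into r), so the proto-segment is *r.
This points to *lasroswip. Verify forward in each daughter:
Anzile: *lasroswip > lesroswip > lesruswip  (by vowel merger, vowel merger)
Yomiric: start from *lasroswip.
  rule 1 (unconditioned shift): lasroswip → lasroswif
  rule 2: no change — lasroswif
  rule 3 (unconditioned shift): lasroswif → lasloswif
  rule 4: no change — lasloswif
  ⇒ Yomiric lasloswif
No other proto-form is consistent with every reflex, so the reconstruction is *lasroswip.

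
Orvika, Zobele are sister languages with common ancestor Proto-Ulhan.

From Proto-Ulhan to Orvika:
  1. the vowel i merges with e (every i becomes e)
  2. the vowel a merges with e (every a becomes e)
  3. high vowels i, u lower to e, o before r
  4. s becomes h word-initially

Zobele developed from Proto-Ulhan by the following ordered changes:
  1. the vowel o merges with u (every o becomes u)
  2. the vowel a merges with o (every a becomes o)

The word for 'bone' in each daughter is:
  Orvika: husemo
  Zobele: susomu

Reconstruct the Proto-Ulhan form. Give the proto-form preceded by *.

*susamo

Position 6: Orvika has o, Zobele has u. Taking the neighbouring segments as reconstructed: Orvika o can only go back to *o; Zobele u could go back to *o or *u — the one source consistent with every daughter is *o.
Position 4: Orvika has e, Zobele has o. In Zobele, o can only continue *a, so the proto-segment is *a.
Position 1: Orvika has h, Zobele has s. Zobele preserves s here (none of its changes turn any other segment into s), so the proto-segment is *s.
Continuing position by position gives *susamo; check it forward:
Orvika: start from *susamo.
  rule 1: no change — susamo
  rule 2 (vowel merger): susamo → susemo
  rule 3: no change — susemo
  rule 4 (debuccalisation): susemo → husemo
  ⇒ Orvika husemo
Zobele: *susamo
  susamo → susamu   [vowel merger]
  susamu → susomu   [vowel merger]
  giving Zobele susomu.
No other proto-form is consistent with every reflex, so the reconstruction is *susamo.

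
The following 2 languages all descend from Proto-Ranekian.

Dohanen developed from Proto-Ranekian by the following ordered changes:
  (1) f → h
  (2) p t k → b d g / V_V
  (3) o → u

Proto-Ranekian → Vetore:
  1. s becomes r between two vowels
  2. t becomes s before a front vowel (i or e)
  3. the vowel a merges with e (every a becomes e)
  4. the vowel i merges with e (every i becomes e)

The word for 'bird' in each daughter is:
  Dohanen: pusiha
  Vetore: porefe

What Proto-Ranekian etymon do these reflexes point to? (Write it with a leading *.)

*posifa

Position 4: Dohanen has i, Vetore has e. Dohanen preserves i here (none of its changes turn any other segment into i), so the proto-segment is *i.
Position 3: Dohanen has s, Vetore has r. Dohanen preserves s here (none of its changes turn any other segment into s), so the proto-segment is *s.
Position 2: Dohanen has u, Vetore has o. Vetore preserves o here (none of its changes turn any other segment into o), so the proto-segment is *o.
Continuing position by position gives *posifa; check it forward:
Dohanen: *posifa
  posifa → posiha   [unconditioned shift]
  posiha (rule 2 does not apply)
  posiha → pusiha   [vowel merger]
  giving Dohanen pusiha.
Vetore: *posifa
  posifa → porifa   [rhotacism]
  porifa (rule 2 does not apply)
  porifa → porife   [vowel merger]
  porife → porefe   [vowel merger]
  giving Vetore porefe.
No other proto-form is consistent with every reflex, so the reconstruction is *posifa.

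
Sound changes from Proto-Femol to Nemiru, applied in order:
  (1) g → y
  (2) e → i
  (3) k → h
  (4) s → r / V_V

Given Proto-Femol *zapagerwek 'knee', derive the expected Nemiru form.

Nemiru: *zapagerwek
  zapagerwek → zapayerwek   [unconditioned shift]
  zapayerwek → zapayirwik   [vowel merger]
  zapayirwik → zapayirwih   [unconditioned shift]
  zapayirwih (rule 4 does not apply)
  giving Nemiru zapayirwih.

zapayirwih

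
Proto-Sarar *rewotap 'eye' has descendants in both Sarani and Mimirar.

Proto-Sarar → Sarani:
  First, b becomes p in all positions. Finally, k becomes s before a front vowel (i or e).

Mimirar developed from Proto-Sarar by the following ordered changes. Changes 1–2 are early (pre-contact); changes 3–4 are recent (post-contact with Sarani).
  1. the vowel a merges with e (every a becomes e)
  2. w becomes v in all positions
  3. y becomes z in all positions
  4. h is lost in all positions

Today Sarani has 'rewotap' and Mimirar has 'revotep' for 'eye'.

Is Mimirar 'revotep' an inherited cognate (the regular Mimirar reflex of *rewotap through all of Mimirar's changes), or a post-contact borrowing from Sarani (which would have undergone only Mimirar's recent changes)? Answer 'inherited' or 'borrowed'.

If inherited, *rewotap would pass through all of Mimirar's changes:
Mimirar: start from *rewotap.
  rule 1 (vowel merger): rewotap → rewotep
  rule 2 (unconditioned shift): rewotep → revotep
  rule 3: no change — revotep
  rule 4: no change — revotep
  ⇒ Mimirar revotep
If borrowed from Sarani 'rewotap' after the early changes, it would undergo only the recent ones:
  rule 3 (unconditioned shift): no change (rewotap)
  rule 4 (h-loss): no change (rewotap)
  ⇒ as a loan: rewotap
Mimirar 'revotep' matches the inherited outcome exactly, so it is an inherited cognate, not a loan.

inherited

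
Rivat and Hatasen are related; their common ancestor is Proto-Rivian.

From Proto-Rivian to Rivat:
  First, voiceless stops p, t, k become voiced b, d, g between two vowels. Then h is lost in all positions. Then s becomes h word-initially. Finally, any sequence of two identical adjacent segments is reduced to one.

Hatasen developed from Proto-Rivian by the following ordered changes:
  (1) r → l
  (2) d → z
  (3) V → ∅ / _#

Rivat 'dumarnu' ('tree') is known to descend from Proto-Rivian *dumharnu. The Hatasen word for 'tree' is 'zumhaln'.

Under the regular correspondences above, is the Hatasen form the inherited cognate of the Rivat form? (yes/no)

yes

Derive the expected Hatasen reflex of *dumharnu:
Hatasen: *dumharnu > dumhalnu > zumhalnu > zumhaln  (by unconditioned shift, unconditioned shift, apocope)
Hatasen 'zumhaln' matches the regular reflex exactly, so the pair is cognate.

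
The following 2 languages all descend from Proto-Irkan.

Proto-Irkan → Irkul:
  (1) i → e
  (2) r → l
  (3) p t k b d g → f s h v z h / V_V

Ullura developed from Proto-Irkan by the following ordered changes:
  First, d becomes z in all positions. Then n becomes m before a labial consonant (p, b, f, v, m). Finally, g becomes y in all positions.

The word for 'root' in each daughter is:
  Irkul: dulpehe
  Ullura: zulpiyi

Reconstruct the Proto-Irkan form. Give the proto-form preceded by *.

Position 6: Irkul has h, Ullura has y. Taking the neighbouring segments as reconstructed: Irkul h could go back to *k or *g or *h; Ullura y could go back to *g or *y — the one source consistent with every daughter is *g.
Position 7: Irkul has e, Ullura has i. Ullura preserves i here (none of its changes turn any other segment into i), so the proto-segment is *i.
Continuing position by position gives *dulpigi; check it forward:
Irkul: start from *dulpigi.
  rule 1 (vowel merger): dulpigi → dulpege
  rule 2: no change — dulpege
  rule 3 (intervocalic lenition): dulpege → dulpehe
  ⇒ Irkul dulpehe
Ullura: *dulpigi
  dulpigi → zulpigi   [unconditioned shift]
  zulpigi (rule 2 does not apply)
  zulpigi → zulpiyi   [unconditioned shift]
  giving Ullura zulpiyi.
No other proto-form is consistent with every reflex, so the reconstruction is *dulpigi.

*dulpigi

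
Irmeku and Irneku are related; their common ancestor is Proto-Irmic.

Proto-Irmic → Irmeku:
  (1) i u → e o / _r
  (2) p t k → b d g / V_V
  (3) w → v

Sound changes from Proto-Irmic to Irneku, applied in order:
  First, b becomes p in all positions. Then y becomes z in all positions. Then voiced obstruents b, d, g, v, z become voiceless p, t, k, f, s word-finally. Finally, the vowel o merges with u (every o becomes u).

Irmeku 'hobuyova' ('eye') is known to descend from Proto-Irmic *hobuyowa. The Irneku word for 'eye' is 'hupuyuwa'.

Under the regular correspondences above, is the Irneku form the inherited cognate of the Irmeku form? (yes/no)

no

Derive the expected Irneku reflex of *hobuyowa:
Irneku: start from *hobuyowa.
  rule 1 (unconditioned shift): hobuyowa → hopuyowa
  rule 2 (unconditioned shift): hopuyowa → hopuzowa
  rule 3: no change — hopuzowa
  rule 4 (vowel merger): hopuzowa → hupuzuwa
  ⇒ Irneku hupuzuwa
The regular Irneku reflex would be 'hupuzuwa', but the attested form is 'hupuyuwa'. The correspondence is irregular, so they are not cognates (the Irneku form has a different source).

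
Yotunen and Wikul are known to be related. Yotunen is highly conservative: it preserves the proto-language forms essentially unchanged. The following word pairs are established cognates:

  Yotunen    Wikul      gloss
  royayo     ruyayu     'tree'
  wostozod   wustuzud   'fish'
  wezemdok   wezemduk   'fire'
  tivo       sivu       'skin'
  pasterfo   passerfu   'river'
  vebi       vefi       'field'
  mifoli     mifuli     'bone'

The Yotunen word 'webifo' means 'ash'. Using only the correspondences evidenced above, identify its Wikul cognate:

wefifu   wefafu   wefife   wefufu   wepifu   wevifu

wefifu

vebi ~ vefi — Yotunen b corresponds to Wikul f between vowels (before a front vowel).
royayo ~ ruyayu, tivo ~ sivu — Yotunen o corresponds to Wikul u word-finally.
Applying these to Yotunen 'webifo':
  webifo → wefifo   (b→f between vowels (before a front vowel))
  wefifo → wefifu   (o→u word-finally)
So the Wikul cognate is 'wefifu'.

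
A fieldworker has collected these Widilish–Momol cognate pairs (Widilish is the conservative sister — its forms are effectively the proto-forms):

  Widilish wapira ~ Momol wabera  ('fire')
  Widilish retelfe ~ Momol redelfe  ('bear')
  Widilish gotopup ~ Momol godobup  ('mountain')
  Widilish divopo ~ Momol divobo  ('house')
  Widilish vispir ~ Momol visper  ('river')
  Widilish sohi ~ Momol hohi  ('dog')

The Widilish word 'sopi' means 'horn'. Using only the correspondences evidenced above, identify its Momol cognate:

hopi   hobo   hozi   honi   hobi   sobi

sohi ~ hohi — Widilish s corresponds to Momol h word-initially before a back vowel.
wapira ~ wabera — Widilish p corresponds to Momol b between vowels (before a front vowel).
Applying these to Widilish 'sopi':
  sopi → hopi   (s→h word-initially before a back vowel)
  hopi → hobi   (p→b between vowels (before a front vowel))
So the Momol cognate is 'hobi'.

hobi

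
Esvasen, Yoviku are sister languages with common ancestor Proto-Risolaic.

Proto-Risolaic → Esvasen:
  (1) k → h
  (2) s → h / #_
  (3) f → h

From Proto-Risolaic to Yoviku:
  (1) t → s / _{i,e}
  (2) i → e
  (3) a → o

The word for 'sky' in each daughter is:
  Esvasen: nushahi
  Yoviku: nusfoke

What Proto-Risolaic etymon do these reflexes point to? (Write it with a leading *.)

Position 5: Esvasen has a, Yoviku has o. Esvasen preserves a here (none of its changes turn any other segment into a), so the proto-segment is *a.
Position 6: Esvasen has h, Yoviku has k. Yoviku preserves k here (none of its changes turn any other segment into k), so the proto-segment is *k.
Position 4: Esvasen has h, Yoviku has f. Yoviku preserves f here (none of its changes turn any other segment into f), so the proto-segment is *f.
Continuing position by position gives *nusfaki; check it forward:
Esvasen: *nusfaki
  nusfaki → nusfahi   [unconditioned shift]
  nusfahi (rule 2 does not apply)
  nusfahi → nushahi   [unconditioned shift]
  giving Esvasen nushahi.
Yoviku: *nusfaki > nusfake > nusfoke  (by vowel merger, vowel merger)
No other proto-form is consistent with every reflex, so the reconstruction is *nusfaki.

*nusfaki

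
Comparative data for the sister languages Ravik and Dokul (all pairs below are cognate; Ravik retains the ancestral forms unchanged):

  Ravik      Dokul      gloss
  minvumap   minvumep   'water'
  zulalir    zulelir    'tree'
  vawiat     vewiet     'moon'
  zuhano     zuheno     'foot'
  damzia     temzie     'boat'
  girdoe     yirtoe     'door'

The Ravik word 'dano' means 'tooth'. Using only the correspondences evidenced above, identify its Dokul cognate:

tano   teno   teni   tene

damzia ~ temzie — Ravik d corresponds to Dokul t word-initially before a back vowel.
zuhano ~ zuheno — Ravik a corresponds to Dokul e after a consonant, before a nasal.
Applying these to Ravik 'dano':
  dano → tano   (d→t word-initially before a back vowel)
  tano → teno   (a→e after a consonant, before a nasal)
So the Dokul cognate is 'teno'.

teno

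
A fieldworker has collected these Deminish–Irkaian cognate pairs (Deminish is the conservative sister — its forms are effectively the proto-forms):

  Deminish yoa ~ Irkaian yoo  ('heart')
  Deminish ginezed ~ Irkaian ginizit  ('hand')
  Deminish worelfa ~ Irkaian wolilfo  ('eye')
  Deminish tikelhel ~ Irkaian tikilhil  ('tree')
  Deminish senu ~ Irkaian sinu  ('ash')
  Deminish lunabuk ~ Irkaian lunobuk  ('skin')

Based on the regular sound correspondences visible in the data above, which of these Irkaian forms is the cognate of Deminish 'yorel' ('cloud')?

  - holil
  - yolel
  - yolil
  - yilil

yolil

worelfa ~ wolilfo — Deminish r corresponds to Irkaian l between vowels (before a front vowel).
ginezed ~ ginizit, worelfa ~ wolilfo — Deminish e corresponds to Irkaian i after a consonant, before a consonant other than r, m, n, p, b, f, v.
Applying these to Deminish 'yorel':
  yorel → yolel   (r→l between vowels (before a front vowel))
  yolel → yolil   (e→i after a consonant, before a consonant other than r, m, n, p, b, f, v)
So the Irkaian cognate is 'yolil'.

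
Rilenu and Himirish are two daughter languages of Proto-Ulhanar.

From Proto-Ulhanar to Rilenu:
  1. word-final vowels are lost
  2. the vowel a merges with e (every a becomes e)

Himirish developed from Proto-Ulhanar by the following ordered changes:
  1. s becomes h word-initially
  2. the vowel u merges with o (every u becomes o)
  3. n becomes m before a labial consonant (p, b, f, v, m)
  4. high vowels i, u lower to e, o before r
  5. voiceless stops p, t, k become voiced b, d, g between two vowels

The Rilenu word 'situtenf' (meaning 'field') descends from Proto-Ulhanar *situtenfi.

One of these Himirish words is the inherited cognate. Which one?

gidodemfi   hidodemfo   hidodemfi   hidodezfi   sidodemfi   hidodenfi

Himirish: *situtenfi > hitutenfi > hitotenfi > hitotemfi > hidodemfi  (by debuccalisation, vowel merger, nasal place assimilation, intervocalic voicing)
The other candidates each miss or misapply at least one Himirish change.

hidodemfi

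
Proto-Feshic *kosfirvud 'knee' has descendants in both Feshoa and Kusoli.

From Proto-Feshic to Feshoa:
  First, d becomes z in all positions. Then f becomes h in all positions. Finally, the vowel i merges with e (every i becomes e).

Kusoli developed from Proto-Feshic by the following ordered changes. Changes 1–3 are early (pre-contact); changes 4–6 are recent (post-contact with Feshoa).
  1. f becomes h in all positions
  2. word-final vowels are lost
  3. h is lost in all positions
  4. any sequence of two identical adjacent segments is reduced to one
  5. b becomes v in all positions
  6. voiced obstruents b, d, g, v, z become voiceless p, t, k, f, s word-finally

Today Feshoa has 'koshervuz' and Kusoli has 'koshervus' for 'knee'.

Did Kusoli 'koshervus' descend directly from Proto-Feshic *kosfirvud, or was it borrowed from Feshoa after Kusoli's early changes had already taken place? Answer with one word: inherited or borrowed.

borrowed

If inherited, *kosfirvud would pass through all of Kusoli's changes:
Kusoli: *kosfirvud > koshirvud > kosirvud > kosirvut  (by unconditioned shift, h-loss, final devoicing)
If borrowed from Feshoa 'koshervuz' after the early changes, it would undergo only the recent ones:
  rule 4 (degemination): no change (koshervuz)
  rule 5 (unconditioned shift): no change (koshervuz)
  rule 6 (final devoicing): koshervuz → koshervus
  ⇒ as a loan: koshervus
Kusoli 'koshervus' matches the loan outcome 'koshervus', not the inherited 'kosirvut' — it skipped the early Kusoli changes, so it was borrowed from Feshoa.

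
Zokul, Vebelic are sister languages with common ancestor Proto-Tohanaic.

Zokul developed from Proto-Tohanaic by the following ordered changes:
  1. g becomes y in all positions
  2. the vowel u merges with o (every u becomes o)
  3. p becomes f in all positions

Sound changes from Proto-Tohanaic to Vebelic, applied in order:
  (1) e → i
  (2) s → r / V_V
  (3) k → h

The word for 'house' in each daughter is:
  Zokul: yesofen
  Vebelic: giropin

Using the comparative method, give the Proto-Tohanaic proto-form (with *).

*gesopen

Position 2: Zokul has e, Vebelic has i. Zokul preserves e here (none of its changes turn any other segment into e), so the proto-segment is *e.
Position 3: Zokul has s, Vebelic has r. Zokul preserves s here (none of its changes turn any other segment into s), so the proto-segment is *s.
Continuing position by position gives *gesopen; check it forward:
Zokul: *gesopen > yesopen > yesofen  (by unconditioned shift, unconditioned shift)
Vebelic: *gesopen > gisopin > giropin  (by vowel merger, rhotacism)
Only *gesopen yields all of Zokul yesofen, Vebelic giropin.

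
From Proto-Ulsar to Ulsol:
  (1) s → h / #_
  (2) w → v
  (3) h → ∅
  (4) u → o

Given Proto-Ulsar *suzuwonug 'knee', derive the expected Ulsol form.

ozovonog

Ulsol: *suzuwonug
  suzuwonug → huzuwonug   [debuccalisation]
  huzuwonug → huzuvonug   [unconditioned shift]
  huzuvonug → uzuvonug   [h-loss]
  uzuvonug → ozovonog   [vowel merger]
  giving Ulsol ozovonog.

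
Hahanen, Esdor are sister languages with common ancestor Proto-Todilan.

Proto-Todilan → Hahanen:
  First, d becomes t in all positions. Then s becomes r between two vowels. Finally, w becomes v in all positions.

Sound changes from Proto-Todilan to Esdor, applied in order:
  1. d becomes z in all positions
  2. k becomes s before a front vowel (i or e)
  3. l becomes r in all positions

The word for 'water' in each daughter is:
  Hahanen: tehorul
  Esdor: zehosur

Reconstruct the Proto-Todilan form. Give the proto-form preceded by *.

*dehosul

Position 7: Hahanen has l, Esdor has r. Hahanen preserves l here (none of its changes turn any other segment into l), so the proto-segment is *l.
Position 1: Hahanen has t, Esdor has z. Taking the neighbouring segments as reconstructed: Hahanen t could go back to *t or *d; Esdor z could go back to *d or *z — the one source consistent with every daughter is *d.
Position 5: Hahanen has r, Esdor has s. Taking the neighbouring segments as reconstructed: Hahanen r could go back to *s or *r; Esdor s can only go back to *s — the one source consistent with every daughter is *s.
This points to *dehosul. Verify forward in each daughter:
Hahanen: start from *dehosul.
  rule 1 (unconditioned shift): dehosul → tehosul
  rule 2 (rhotacism): tehosul → tehorul
  rule 3: no change — tehorul
  ⇒ Hahanen tehorul
Esdor: start from *dehosul.
  rule 1 (unconditioned shift): dehosul → zehosul
  rule 2: no change — zehosul
  rule 3 (unconditioned shift): zehosul → zehosur
  ⇒ Esdor zehosur
No other proto-form is consistent with every reflex, so the reconstruction is *dehosul.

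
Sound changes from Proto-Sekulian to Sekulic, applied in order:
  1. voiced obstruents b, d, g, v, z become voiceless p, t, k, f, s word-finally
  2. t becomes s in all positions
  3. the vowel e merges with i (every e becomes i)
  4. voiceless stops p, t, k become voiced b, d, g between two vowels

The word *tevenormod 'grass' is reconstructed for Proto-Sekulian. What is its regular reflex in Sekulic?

Sekulic: *tevenormod > tevenormot > sevenormos > sivinormos  (by final devoicing, unconditioned shift, vowel merger)

sivinormos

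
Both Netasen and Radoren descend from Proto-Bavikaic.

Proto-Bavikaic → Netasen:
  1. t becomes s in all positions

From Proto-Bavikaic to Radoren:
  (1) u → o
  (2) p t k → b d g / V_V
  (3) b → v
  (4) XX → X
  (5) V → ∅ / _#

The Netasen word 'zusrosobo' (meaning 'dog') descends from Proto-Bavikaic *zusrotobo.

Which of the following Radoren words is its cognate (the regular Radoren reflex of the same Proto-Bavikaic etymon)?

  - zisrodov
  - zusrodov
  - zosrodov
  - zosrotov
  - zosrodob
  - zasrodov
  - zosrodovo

zosrodov

Radoren: *zusrotobo > zosrotobo > zosrodobo > zosrodovo > zosrodov  (by vowel merger, intervocalic voicing, unconditioned shift, apocope)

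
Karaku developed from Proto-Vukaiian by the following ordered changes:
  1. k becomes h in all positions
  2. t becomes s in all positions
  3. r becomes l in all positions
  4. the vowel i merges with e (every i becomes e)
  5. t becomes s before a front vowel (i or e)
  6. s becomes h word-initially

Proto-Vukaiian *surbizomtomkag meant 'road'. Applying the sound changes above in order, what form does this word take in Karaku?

hulbezomsomhag

Karaku: start from *surbizomtomkag.
  rule 1 (unconditioned shift): surbizomtomkag → surbizomtomhag
  rule 2 (unconditioned shift): surbizomtomhag → surbizomsomhag
  rule 3 (unconditioned shift): surbizomsomhag → sulbizomsomhag
  rule 4 (vowel merger): sulbizomsomhag → sulbezomsomhag
  rule 5: no change — sulbezomsomhag
  rule 6 (debuccalisation): sulbezomsomhag → hulbezomsomhag
  ⇒ Karaku hulbezomsomhag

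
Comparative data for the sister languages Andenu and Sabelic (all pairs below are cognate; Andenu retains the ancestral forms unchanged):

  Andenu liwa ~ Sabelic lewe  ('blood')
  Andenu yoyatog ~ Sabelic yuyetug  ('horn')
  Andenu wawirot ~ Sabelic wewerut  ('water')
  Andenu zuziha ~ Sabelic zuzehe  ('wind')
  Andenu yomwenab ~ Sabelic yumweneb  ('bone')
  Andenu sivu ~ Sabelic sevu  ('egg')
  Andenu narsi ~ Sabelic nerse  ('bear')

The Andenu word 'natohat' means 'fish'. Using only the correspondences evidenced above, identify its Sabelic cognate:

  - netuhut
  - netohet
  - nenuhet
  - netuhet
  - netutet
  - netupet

netuhet

yoyatog ~ yuyetug, wawirot ~ wewerut — Andenu a corresponds to Sabelic e after a consonant, before a consonant other than r, m, n, p, b, f, v.
yoyatog ~ yuyetug, wawirot ~ wewerut — Andenu o corresponds to Sabelic u after a consonant, before a consonant other than r, m, n, p, b, f, v.
Applying these to Andenu 'natohat':
  natohat → netohat   (a→e after a consonant, before a consonant other than r, m, n, p, b, f, v)
  netohat → netuhat   (o→u after a consonant, before a consonant other than r, m, n, p, b, f, v)
  netuhat → netuhet   (a→e after a consonant, before a consonant other than r, m, n, p, b, f, v)
So the Sabelic cognate is 'netuhet'.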